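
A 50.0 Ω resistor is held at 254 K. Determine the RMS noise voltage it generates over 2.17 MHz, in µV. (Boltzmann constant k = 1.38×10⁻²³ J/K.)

1.23 µV

V_n = √(4kTRB)
4kTRB = 4 × 1.38×10⁻²³ × 254 × 5.00×10¹ × 2.17×10⁶ = 1.52×10⁻¹² V²
V_n = √(1.52×10⁻¹²) = 1.23×10⁻⁶ V = 1.23 µV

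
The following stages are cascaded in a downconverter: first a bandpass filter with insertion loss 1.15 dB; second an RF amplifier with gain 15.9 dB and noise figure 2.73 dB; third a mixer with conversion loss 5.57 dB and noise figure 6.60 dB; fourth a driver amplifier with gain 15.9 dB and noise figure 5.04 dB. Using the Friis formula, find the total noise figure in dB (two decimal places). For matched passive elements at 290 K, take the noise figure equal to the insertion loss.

4.51 dB

Convert to linear (a loss of L dB is a gain of −L dB): F_i = 10^(NF_i/10), G_i = 10^(G_i,dB/10)
  Stage 1: F_1 = 10^(1.15/10) = 1.303, G_1 = 10^(−1.15/10) = 0.7674
  Stage 2: F_2 = 10^(2.73/10) = 1.875, G_2 = 10^(15.9/10) = 38.90
  Stage 3: F_3 = 10^(6.60/10) = 4.571, G_3 = 10^(−5.57/10) = 0.2773
  Stage 4: F_4 = 10^(5.04/10) = 3.192, G_4 = 10^(15.9/10) = 38.90
Friis cascade:
  F = 1.303 + (1.875 − 1)/0.7674 + (4.571 − 1)/29.85 + (3.192 − 1)/8.279 = 2.828
NF = 10 log₁₀(2.828) = 4.51 dB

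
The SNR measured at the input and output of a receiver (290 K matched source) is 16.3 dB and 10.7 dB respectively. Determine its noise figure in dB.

5.6 dB

NF (dB) = SNR_in(dB) − SNR_out(dB) when the source is at T₀
NF = 16.3 − 10.7 = 5.6 dB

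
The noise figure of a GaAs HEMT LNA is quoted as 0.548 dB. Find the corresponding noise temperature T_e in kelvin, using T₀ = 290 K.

39.0 K

F = 10^(0.548/10) = 1.13449
T_e = (F − 1)·T₀ = (1.13449 − 1) × 290 = 39.0 K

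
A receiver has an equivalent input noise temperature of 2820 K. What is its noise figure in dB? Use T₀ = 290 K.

F = 1 + T_e/T₀ = 1 + 2820/290 = 10.7241
NF = 10 log₁₀(10.7241) = 10.30 dB

10.30 dB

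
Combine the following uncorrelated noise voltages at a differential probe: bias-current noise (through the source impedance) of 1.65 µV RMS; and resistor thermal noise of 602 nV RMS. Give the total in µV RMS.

1.76 µV

Uncorrelated sources add in power (mean-square): V_tot = √(ΣV_i²)
V_tot = √[(1.65×10⁻⁶)² + (6.02×10⁻⁷)²] = 1.76×10⁻⁶ V = 1.76 µV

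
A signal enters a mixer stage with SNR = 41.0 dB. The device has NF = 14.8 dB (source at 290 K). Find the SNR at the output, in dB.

26.2 dB

By definition F = SNR_in/SNR_out, so in dB: SNR_out = SNR_in − NF
SNR_out = 41.0 − 14.8 = 26.2 dB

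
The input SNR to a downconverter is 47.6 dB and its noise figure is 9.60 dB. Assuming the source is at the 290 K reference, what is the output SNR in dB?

38.00 dB

By definition F = SNR_in/SNR_out, so in dB: SNR_out = SNR_in − NF
SNR_out = 47.6 − 9.60 = 38.00 dB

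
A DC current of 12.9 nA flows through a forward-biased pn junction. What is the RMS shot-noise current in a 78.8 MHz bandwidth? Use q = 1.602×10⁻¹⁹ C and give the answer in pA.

571 pA

I_n = √(2qI·B)
2qI·B = 2 × 1.602×10⁻¹⁹ × 1.29×10⁻⁸ × 7.88×10⁷ = 3.26×10⁻¹⁹ A²
I_n = √(3.26×10⁻¹⁹) = 5.71×10⁻¹⁰ A = 571 pA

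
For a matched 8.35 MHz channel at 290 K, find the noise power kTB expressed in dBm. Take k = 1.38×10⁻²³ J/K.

−104.8 dBm

P_n = kTB = 1.38×10⁻²³ × 290 × 8.35×10⁶ = 3.34×10⁻¹⁴ W
In dBm: 10 log₁₀(3.34×10⁻¹⁴ / 10⁻³) = −104.8 dBm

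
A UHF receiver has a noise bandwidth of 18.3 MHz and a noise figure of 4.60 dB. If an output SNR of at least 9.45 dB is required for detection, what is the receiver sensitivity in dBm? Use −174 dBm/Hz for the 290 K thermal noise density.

−87.3 dBm

Sensitivity = −174 + 10 log₁₀(B) + NF + SNR_min
= −174 + 72.62 + 4.60 + 9.45
= −87.33 dBm → −87.3 dBm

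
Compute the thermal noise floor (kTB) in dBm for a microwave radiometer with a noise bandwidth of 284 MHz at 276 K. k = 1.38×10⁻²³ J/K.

−89.7 dBm

P_n = kTB = 1.38×10⁻²³ × 276 × 2.84×10⁸ = 1.08×10⁻¹² W
In dBm: 10 log₁₀(1.08×10⁻¹² / 10⁻³) = −89.7 dBm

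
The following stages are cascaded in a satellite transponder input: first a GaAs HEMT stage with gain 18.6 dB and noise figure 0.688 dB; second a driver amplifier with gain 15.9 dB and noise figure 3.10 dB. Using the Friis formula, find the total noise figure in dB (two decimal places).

Convert to linear (a loss of L dB is a gain of −L dB): F_i = 10^(NF_i/10), G_i = 10^(G_i,dB/10)
  Stage 1: F_1 = 10^(0.688/10) = 1.172, G_1 = 10^(18.6/10) = 72.44
  Stage 2: F_2 = 10^(3.10/10) = 2.042, G_2 = 10^(15.9/10) = 38.90
Friis cascade:
  F = 1.172 + (2.042 − 1)/72.44 = 1.186
NF = 10 log₁₀(1.186) = 0.74 dB

0.74 dB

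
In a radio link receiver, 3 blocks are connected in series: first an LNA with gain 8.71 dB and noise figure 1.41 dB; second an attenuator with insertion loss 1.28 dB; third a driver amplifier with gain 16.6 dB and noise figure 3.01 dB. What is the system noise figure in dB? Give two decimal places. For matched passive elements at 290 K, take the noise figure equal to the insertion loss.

Convert to linear (a loss of L dB is a gain of −L dB): F_i = 10^(NF_i/10), G_i = 10^(G_i,dB/10)
  Stage 1: F_1 = 10^(1.41/10) = 1.384, G_1 = 10^(8.71/10) = 7.430
  Stage 2: F_2 = 10^(1.28/10) = 1.343, G_2 = 10^(−1.28/10) = 0.7447
  Stage 3: F_3 = 10^(3.01/10) = 2.000, G_3 = 10^(16.6/10) = 45.71
Friis cascade:
  F = 1.384 + (1.343 − 1)/7.430 + (2.000 − 1)/5.534 = 1.610
NF = 10 log₁₀(1.610) = 2.07 dB

2.07 dB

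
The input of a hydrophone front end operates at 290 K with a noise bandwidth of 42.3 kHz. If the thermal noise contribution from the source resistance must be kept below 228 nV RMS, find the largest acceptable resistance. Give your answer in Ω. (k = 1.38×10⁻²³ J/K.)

Johnson–Nyquist: V_n = √(4kTRB) ⇒ R = V_n² / (4kTB)
4kTB = 4 × 1.38×10⁻²³ × 290 × 4.23×10⁴ = 6.77×10⁻¹⁶
R = (2.28×10⁻⁷)² / 6.77×10⁻¹⁶ = 7.68×10¹ Ω = 76.8 Ω

76.8 Ω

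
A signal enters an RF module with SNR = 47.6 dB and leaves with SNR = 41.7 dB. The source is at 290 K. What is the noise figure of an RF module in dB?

NF (dB) = SNR_in(dB) − SNR_out(dB) when the source is at T₀
NF = 47.6 − 41.7 = 5.9 dB

5.9 dB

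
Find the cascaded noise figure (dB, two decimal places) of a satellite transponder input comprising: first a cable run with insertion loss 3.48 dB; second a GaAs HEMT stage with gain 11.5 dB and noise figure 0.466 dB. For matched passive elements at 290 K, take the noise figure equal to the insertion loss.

Convert to linear (a loss of L dB is a gain of −L dB): F_i = 10^(NF_i/10), G_i = 10^(G_i,dB/10)
  Stage 1: F_1 = 10^(3.48/10) = 2.228, G_1 = 10^(−3.48/10) = 0.4487
  Stage 2: F_2 = 10^(0.466/10) = 1.113, G_2 = 10^(11.5/10) = 14.13
Friis cascade:
  F = 2.228 + (1.113 − 1)/0.4487 = 2.481
NF = 10 log₁₀(2.481) = 3.95 dB

3.95 dB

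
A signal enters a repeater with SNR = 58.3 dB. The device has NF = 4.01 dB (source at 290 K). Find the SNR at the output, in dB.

54.29 dB

By definition F = SNR_in/SNR_out, so in dB: SNR_out = SNR_in − NF
SNR_out = 58.3 − 4.01 = 54.29 dB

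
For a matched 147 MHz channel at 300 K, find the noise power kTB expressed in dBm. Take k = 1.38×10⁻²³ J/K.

−92.2 dBm

P_n = kTB = 1.38×10⁻²³ × 300 × 1.47×10⁸ = 6.09×10⁻¹³ W
In dBm: 10 log₁₀(6.09×10⁻¹³ / 10⁻³) = −92.2 dBm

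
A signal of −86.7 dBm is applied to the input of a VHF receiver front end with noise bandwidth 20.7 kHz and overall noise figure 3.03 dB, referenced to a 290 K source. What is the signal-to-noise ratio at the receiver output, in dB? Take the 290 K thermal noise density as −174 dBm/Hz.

41.1 dB

Noise floor: N = −174 + 10 log₁₀(B) + NF
10 log₁₀(2.07×10⁴) = 43.16 dB
N = −174 + 43.16 + 3.03 = −127.81 dBm
SNR = P_sig − N = −86.7 − (−127.81) = 41.11 dB → 41.1 dB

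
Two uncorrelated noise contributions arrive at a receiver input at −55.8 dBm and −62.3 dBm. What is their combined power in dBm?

−54.9 dBm

Convert to linear, add, convert back:
P₁ = 2.63×10⁻⁹ W, P₂ = 5.89×10⁻¹⁰ W
P_tot = 3.22×10⁻⁹ W → 10 log₁₀(P_tot / 10⁻³) = −54.9 dBm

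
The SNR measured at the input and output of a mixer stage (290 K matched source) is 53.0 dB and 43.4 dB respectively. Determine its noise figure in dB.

NF (dB) = SNR_in(dB) − SNR_out(dB) when the source is at T₀
NF = 53.0 − 43.4 = 9.6 dB

9.6 dB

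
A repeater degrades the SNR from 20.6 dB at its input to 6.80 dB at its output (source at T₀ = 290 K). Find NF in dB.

NF (dB) = SNR_in(dB) − SNR_out(dB) when the source is at T₀
NF = 20.6 − 6.80 = 13.80 dB

13.80 dB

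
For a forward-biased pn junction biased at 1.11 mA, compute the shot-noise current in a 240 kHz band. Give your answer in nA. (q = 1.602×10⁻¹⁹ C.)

I_n = √(2qI·B)
2qI·B = 2 × 1.602×10⁻¹⁹ × 1.11×10⁻³ × 2.40×10⁵ = 8.54×10⁻¹⁷ A²
I_n = √(8.54×10⁻¹⁷) = 9.24×10⁻⁹ A = 9.24 nA

9.24 nA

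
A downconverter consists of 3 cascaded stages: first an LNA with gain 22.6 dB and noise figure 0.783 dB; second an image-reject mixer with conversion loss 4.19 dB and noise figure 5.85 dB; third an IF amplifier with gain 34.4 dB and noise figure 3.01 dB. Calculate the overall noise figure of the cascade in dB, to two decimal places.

Convert to linear (a loss of L dB is a gain of −L dB): F_i = 10^(NF_i/10), G_i = 10^(G_i,dB/10)
  Stage 1: F_1 = 10^(0.783/10) = 1.198, G_1 = 10^(22.6/10) = 182.0
  Stage 2: F_2 = 10^(5.85/10) = 3.846, G_2 = 10^(−4.19/10) = 0.3811
  Stage 3: F_3 = 10^(3.01/10) = 2.000, G_3 = 10^(34.4/10) = 2754
Friis cascade:
  F = 1.198 + (3.846 − 1)/182.0 + (2.000 − 1)/69.34 = 1.228
NF = 10 log₁₀(1.228) = 0.89 dB

0.89 dB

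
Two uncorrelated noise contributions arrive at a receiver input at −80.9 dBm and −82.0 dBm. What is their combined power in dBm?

Convert to linear, add, convert back:
P₁ = 8.13×10⁻¹² W, P₂ = 6.31×10⁻¹² W
P_tot = 1.44×10⁻¹¹ W → 10 log₁₀(P_tot / 10⁻³) = −78.4 dBm

−78.4 dBm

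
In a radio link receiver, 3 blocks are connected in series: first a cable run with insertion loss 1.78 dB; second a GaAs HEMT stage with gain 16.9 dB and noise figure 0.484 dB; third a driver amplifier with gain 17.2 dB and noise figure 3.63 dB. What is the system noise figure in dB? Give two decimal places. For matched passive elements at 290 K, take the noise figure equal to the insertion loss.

2.37 dB

Convert to linear (a loss of L dB is a gain of −L dB): F_i = 10^(NF_i/10), G_i = 10^(G_i,dB/10)
  Stage 1: F_1 = 10^(1.78/10) = 1.507, G_1 = 10^(−1.78/10) = 0.6637
  Stage 2: F_2 = 10^(0.484/10) = 1.118, G_2 = 10^(16.9/10) = 48.98
  Stage 3: F_3 = 10^(3.63/10) = 2.307, G_3 = 10^(17.2/10) = 52.48
Friis cascade:
  F = 1.507 + (1.118 − 1)/0.6637 + (2.307 − 1)/32.51 = 1.724
NF = 10 log₁₀(1.724) = 2.37 dB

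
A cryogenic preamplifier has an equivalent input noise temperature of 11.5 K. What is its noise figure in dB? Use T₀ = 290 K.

0.169 dB

F = 1 + T_e/T₀ = 1 + 11.5/290 = 1.03966
NF = 10 log₁₀(1.03966) = 0.169 dB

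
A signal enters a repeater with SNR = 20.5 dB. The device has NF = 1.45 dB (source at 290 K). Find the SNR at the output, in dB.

By definition F = SNR_in/SNR_out, so in dB: SNR_out = SNR_in − NF
SNR_out = 20.5 − 1.45 = 19.05 dB

19.05 dB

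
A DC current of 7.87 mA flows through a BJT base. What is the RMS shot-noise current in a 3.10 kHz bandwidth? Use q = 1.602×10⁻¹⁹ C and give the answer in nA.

2.80 nA

I_n = √(2qI·B)
2qI·B = 2 × 1.602×10⁻¹⁹ × 7.87×10⁻³ × 3.10×10³ = 7.82×10⁻¹⁸ A²
I_n = √(7.82×10⁻¹⁸) = 2.80×10⁻⁹ A = 2.80 nA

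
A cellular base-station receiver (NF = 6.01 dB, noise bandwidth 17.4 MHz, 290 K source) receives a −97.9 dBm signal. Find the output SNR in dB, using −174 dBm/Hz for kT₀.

Noise floor: N = −174 + 10 log₁₀(B) + NF
10 log₁₀(1.74×10⁷) = 72.41 dB
N = −174 + 72.41 + 6.01 = −95.58 dBm
SNR = P_sig − N = −97.9 − (−95.58) = −2.32 dB → −2.3 dB

−2.3 dB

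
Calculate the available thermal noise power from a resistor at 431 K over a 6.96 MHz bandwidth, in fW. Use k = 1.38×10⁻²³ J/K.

41.4 fW

P_n = kTB = 1.38×10⁻²³ × 431 × 6.96×10⁶ = 4.14×10⁻¹⁴ W = 41.4 fW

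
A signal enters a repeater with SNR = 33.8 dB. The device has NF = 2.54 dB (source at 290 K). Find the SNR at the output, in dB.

By definition F = SNR_in/SNR_out, so in dB: SNR_out = SNR_in − NF
SNR_out = 33.8 − 2.54 = 31.26 dB

31.26 dB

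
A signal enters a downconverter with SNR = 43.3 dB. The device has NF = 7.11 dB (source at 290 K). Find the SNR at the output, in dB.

36.19 dB

By definition F = SNR_in/SNR_out, so in dB: SNR_out = SNR_in − NF
SNR_out = 43.3 − 7.11 = 36.19 dB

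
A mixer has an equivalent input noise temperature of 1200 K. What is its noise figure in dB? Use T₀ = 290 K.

F = 1 + T_e/T₀ = 1 + 1200/290 = 5.13793
NF = 10 log₁₀(5.13793) = 7.11 dB

7.11 dB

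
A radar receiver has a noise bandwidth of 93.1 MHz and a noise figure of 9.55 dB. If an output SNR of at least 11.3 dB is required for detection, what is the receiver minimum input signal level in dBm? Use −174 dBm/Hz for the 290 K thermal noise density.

−73.5 dBm

Sensitivity = −174 + 10 log₁₀(B) + NF + SNR_min
= −174 + 79.69 + 9.55 + 11.3
= −73.46 dBm → −73.5 dBm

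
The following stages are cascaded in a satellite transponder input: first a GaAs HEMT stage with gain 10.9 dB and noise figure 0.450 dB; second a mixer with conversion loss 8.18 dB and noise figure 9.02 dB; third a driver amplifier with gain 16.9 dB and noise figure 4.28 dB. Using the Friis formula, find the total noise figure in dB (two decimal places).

4.11 dB

Convert to linear (a loss of L dB is a gain of −L dB): F_i = 10^(NF_i/10), G_i = 10^(G_i,dB/10)
  Stage 1: F_1 = 10^(0.450/10) = 1.109, G_1 = 10^(10.9/10) = 12.30
  Stage 2: F_2 = 10^(9.02/10) = 7.980, G_2 = 10^(−8.18/10) = 0.1521
  Stage 3: F_3 = 10^(4.28/10) = 2.679, G_3 = 10^(16.9/10) = 48.98
Friis cascade:
  F = 1.109 + (7.980 − 1)/12.30 + (2.679 − 1)/1.871 = 2.574
NF = 10 log₁₀(2.574) = 4.11 dB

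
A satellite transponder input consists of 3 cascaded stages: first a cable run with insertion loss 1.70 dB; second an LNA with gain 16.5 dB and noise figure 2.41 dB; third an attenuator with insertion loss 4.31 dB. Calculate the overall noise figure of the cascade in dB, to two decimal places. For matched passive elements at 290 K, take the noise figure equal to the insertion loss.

4.20 dB

Convert to linear (a loss of L dB is a gain of −L dB): F_i = 10^(NF_i/10), G_i = 10^(G_i,dB/10)
  Stage 1: F_1 = 10^(1.70/10) = 1.479, G_1 = 10^(−1.70/10) = 0.6761
  Stage 2: F_2 = 10^(2.41/10) = 1.742, G_2 = 10^(16.5/10) = 44.67
  Stage 3: F_3 = 10^(4.31/10) = 2.698, G_3 = 10^(−4.31/10) = 0.3707
Friis cascade:
  F = 1.479 + (1.742 − 1)/0.6761 + (2.698 − 1)/30.20 = 2.633
NF = 10 log₁₀(2.633) = 4.20 dB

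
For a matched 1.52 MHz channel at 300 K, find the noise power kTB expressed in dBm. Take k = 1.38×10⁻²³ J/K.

−112.0 dBm

P_n = kTB = 1.38×10⁻²³ × 300 × 1.52×10⁶ = 6.29×10⁻¹⁵ W
In dBm: 10 log₁₀(6.29×10⁻¹⁵ / 10⁻³) = −112.0 dBm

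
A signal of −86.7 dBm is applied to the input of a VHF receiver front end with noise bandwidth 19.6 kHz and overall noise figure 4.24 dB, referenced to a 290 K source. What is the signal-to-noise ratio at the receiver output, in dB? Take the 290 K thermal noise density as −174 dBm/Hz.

Noise floor: N = −174 + 10 log₁₀(B) + NF
10 log₁₀(1.96×10⁴) = 42.92 dB
N = −174 + 42.92 + 4.24 = −126.84 dBm
SNR = P_sig − N = −86.7 − (−126.84) = 40.14 dB → 40.1 dB

40.1 dB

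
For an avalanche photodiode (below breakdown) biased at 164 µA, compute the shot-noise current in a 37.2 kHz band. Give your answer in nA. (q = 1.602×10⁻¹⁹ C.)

1.40 nA

I_n = √(2qI·B)
2qI·B = 2 × 1.602×10⁻¹⁹ × 1.64×10⁻⁴ × 3.72×10⁴ = 1.95×10⁻¹⁸ A²
I_n = √(1.95×10⁻¹⁸) = 1.40×10⁻⁹ A = 1.40 nA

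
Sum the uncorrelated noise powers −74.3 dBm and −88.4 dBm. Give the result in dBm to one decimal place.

−74.1 dBm

Convert to linear, add, convert back:
P₁ = 3.72×10⁻¹¹ W, P₂ = 1.45×10⁻¹² W
P_tot = 3.86×10⁻¹¹ W → 10 log₁₀(P_tot / 10⁻³) = −74.1 dBm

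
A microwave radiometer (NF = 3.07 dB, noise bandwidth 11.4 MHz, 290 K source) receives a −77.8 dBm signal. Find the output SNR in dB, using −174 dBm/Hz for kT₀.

22.6 dB

Noise floor: N = −174 + 10 log₁₀(B) + NF
10 log₁₀(1.14×10⁷) = 70.57 dB
N = −174 + 70.57 + 3.07 = −100.36 dBm
SNR = P_sig − N = −77.8 − (−100.36) = 22.56 dB → 22.6 dB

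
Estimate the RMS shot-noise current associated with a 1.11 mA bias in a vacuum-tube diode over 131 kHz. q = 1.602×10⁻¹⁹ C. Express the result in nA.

6.83 nA

I_n = √(2qI·B)
2qI·B = 2 × 1.602×10⁻¹⁹ × 1.11×10⁻³ × 1.31×10⁵ = 4.66×10⁻¹⁷ A²
I_n = √(4.66×10⁻¹⁷) = 6.83×10⁻⁹ A = 6.83 nA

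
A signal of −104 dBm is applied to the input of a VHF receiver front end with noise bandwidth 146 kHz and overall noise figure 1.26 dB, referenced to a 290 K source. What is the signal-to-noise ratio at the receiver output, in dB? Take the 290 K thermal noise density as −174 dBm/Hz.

17.1 dB

Noise floor: N = −174 + 10 log₁₀(B) + NF
10 log₁₀(1.46×10⁵) = 51.64 dB
N = −174 + 51.64 + 1.26 = −121.10 dBm
SNR = P_sig − N = −104 − (−121.10) = 17.10 dB → 17.1 dB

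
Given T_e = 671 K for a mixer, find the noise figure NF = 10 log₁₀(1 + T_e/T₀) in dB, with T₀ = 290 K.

5.20 dB

F = 1 + T_e/T₀ = 1 + 671/290 = 3.31379
NF = 10 log₁₀(3.31379) = 5.20 dB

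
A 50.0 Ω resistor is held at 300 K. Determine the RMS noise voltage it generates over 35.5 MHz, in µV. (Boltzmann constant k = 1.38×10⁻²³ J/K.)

V_n = √(4kTRB)
4kTRB = 4 × 1.38×10⁻²³ × 300 × 5.00×10¹ × 3.55×10⁷ = 2.94×10⁻¹¹ V²
V_n = √(2.94×10⁻¹¹) = 5.42×10⁻⁶ V = 5.42 µV

5.42 µV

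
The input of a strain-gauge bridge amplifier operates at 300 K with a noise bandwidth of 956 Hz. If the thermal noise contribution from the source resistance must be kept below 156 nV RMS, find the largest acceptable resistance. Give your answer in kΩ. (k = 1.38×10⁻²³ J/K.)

1.54 kΩ

Johnson–Nyquist: V_n = √(4kTRB) ⇒ R = V_n² / (4kTB)
4kTB = 4 × 1.38×10⁻²³ × 300 × 9.56×10² = 1.58×10⁻¹⁷
R = (1.56×10⁻⁷)² / 1.58×10⁻¹⁷ = 1.54×10³ Ω = 1.54 kΩ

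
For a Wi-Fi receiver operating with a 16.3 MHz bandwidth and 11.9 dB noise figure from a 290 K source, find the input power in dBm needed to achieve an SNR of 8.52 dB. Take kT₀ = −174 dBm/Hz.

Sensitivity = −174 + 10 log₁₀(B) + NF + SNR_min
= −174 + 72.12 + 11.9 + 8.52
= −81.46 dBm → −81.5 dBm

−81.5 dBm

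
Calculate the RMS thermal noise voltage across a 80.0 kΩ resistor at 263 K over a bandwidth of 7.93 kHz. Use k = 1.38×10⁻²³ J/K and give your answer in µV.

3.03 µV

V_n = √(4kTRB)
4kTRB = 4 × 1.38×10⁻²³ × 263 × 8.00×10⁴ × 7.93×10³ = 9.21×10⁻¹² V²
V_n = √(9.21×10⁻¹²) = 3.03×10⁻⁶ V = 3.03 µV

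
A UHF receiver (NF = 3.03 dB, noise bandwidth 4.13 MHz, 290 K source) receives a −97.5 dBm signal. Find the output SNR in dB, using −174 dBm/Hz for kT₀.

7.3 dB

Noise floor: N = −174 + 10 log₁₀(B) + NF
10 log₁₀(4.13×10⁶) = 66.16 dB
N = −174 + 66.16 + 3.03 = −104.81 dBm
SNR = P_sig − N = −97.5 − (−104.81) = 7.31 dB → 7.3 dB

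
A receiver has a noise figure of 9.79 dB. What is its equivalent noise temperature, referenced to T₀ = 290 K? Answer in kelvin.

F = 10^(9.79/10) = 9.52796
T_e = (F − 1)·T₀ = (9.52796 − 1) × 290 = 2473 K

2473 K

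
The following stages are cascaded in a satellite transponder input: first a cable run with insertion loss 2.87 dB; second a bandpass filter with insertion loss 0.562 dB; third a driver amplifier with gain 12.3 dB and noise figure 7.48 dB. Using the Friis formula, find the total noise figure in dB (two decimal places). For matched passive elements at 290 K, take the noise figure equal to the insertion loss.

10.91 dB

Convert to linear (a loss of L dB is a gain of −L dB): F_i = 10^(NF_i/10), G_i = 10^(G_i,dB/10)
  Stage 1: F_1 = 10^(2.87/10) = 1.936, G_1 = 10^(−2.87/10) = 0.5164
  Stage 2: F_2 = 10^(0.562/10) = 1.138, G_2 = 10^(−0.562/10) = 0.8786
  Stage 3: F_3 = 10^(7.48/10) = 5.598, G_3 = 10^(12.3/10) = 16.98
Friis cascade:
  F = 1.936 + (1.138 − 1)/0.5164 + (5.598 − 1)/0.4537 = 12.34
NF = 10 log₁₀(12.34) = 10.91 dB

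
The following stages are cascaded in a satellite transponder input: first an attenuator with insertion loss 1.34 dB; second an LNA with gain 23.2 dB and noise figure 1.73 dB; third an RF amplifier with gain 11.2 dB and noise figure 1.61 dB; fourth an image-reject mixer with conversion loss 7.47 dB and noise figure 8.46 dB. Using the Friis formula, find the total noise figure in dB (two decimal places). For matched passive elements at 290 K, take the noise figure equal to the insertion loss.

Convert to linear (a loss of L dB is a gain of −L dB): F_i = 10^(NF_i/10), G_i = 10^(G_i,dB/10)
  Stage 1: F_1 = 10^(1.34/10) = 1.361, G_1 = 10^(−1.34/10) = 0.7345
  Stage 2: F_2 = 10^(1.73/10) = 1.489, G_2 = 10^(23.2/10) = 208.9
  Stage 3: F_3 = 10^(1.61/10) = 1.449, G_3 = 10^(11.2/10) = 13.18
  Stage 4: F_4 = 10^(8.46/10) = 7.015, G_4 = 10^(−7.47/10) = 0.1791
Friis cascade:
  F = 1.361 + (1.489 − 1)/0.7345 + (1.449 − 1)/153.5 + (7.015 − 1)/2023 = 2.034
NF = 10 log₁₀(2.034) = 3.08 dB

3.08 dB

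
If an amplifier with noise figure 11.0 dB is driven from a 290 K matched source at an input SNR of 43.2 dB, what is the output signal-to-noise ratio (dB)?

32.2 dB

By definition F = SNR_in/SNR_out, so in dB: SNR_out = SNR_in − NF
SNR_out = 43.2 − 11.0 = 32.2 dB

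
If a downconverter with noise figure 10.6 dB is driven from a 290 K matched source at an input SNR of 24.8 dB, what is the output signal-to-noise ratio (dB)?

By definition F = SNR_in/SNR_out, so in dB: SNR_out = SNR_in − NF
SNR_out = 24.8 − 10.6 = 14.2 dB

14.2 dB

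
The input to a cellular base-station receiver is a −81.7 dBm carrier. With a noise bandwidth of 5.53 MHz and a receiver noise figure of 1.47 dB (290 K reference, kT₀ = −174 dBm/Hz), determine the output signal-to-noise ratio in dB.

Noise floor: N = −174 + 10 log₁₀(B) + NF
10 log₁₀(5.53×10⁶) = 67.43 dB
N = −174 + 67.43 + 1.47 = −105.10 dBm
SNR = P_sig − N = −81.7 − (−105.10) = 23.40 dB → 23.4 dB

23.4 dB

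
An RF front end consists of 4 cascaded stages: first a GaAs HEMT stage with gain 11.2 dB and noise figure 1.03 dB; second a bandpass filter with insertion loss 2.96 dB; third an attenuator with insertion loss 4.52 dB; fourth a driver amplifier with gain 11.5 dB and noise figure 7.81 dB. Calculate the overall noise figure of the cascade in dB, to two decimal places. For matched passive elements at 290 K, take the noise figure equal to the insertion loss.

5.75 dB

Convert to linear (a loss of L dB is a gain of −L dB): F_i = 10^(NF_i/10), G_i = 10^(G_i,dB/10)
  Stage 1: F_1 = 10^(1.03/10) = 1.268, G_1 = 10^(11.2/10) = 13.18
  Stage 2: F_2 = 10^(2.96/10) = 1.977, G_2 = 10^(−2.96/10) = 0.5058
  Stage 3: F_3 = 10^(4.52/10) = 2.831, G_3 = 10^(−4.52/10) = 0.3532
  Stage 4: F_4 = 10^(7.81/10) = 6.039, G_4 = 10^(11.5/10) = 14.13
Friis cascade:
  F = 1.268 + (1.977 − 1)/13.18 + (2.831 − 1)/6.668 + (6.039 − 1)/2.355 = 3.756
NF = 10 log₁₀(3.756) = 5.75 dB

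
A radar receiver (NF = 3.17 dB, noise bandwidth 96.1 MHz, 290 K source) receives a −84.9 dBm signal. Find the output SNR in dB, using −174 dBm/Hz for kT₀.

Noise floor: N = −174 + 10 log₁₀(B) + NF
10 log₁₀(9.61×10⁷) = 79.83 dB
N = −174 + 79.83 + 3.17 = −91.00 dBm
SNR = P_sig − N = −84.9 − (−91.00) = 6.10 dB → 6.1 dB

6.1 dB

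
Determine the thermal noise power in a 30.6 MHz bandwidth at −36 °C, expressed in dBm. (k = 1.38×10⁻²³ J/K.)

T = −36 °C + 273.15 = 237.15 K
P_n = kTB = 1.38×10⁻²³ × 237.15 × 3.06×10⁷ = 1.00×10⁻¹³ W
In dBm: 10 log₁₀(1.00×10⁻¹³ / 10⁻³) = −100.0 dBm

−100.0 dBm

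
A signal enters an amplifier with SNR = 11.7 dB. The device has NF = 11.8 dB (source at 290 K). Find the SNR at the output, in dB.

−0.1 dB

By definition F = SNR_in/SNR_out, so in dB: SNR_out = SNR_in − NF
SNR_out = 11.7 − 11.8 = −0.1 dB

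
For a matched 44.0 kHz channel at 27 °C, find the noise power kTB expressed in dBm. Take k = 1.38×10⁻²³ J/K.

T = 27 °C + 273.15 = 300.15 K
P_n = kTB = 1.38×10⁻²³ × 300.15 × 4.40×10⁴ = 1.82×10⁻¹⁶ W
In dBm: 10 log₁₀(1.82×10⁻¹⁶ / 10⁻³) = −127.4 dBm

−127.4 dBm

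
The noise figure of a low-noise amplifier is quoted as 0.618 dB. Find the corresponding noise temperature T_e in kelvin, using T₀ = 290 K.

F = 10^(0.618/10) = 1.15292
T_e = (F − 1)·T₀ = (1.15292 − 1) × 290 = 44.3 K

44.3 K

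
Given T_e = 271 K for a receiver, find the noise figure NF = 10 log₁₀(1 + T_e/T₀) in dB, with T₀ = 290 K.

2.87 dB

F = 1 + T_e/T₀ = 1 + 271/290 = 1.93448
NF = 10 log₁₀(1.93448) = 2.87 dB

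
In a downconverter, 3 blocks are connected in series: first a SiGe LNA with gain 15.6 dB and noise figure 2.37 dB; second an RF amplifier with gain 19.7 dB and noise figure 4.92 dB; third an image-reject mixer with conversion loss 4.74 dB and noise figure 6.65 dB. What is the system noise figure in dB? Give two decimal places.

Convert to linear (a loss of L dB is a gain of −L dB): F_i = 10^(NF_i/10), G_i = 10^(G_i,dB/10)
  Stage 1: F_1 = 10^(2.37/10) = 1.726, G_1 = 10^(15.6/10) = 36.31
  Stage 2: F_2 = 10^(4.92/10) = 3.105, G_2 = 10^(19.7/10) = 93.33
  Stage 3: F_3 = 10^(6.65/10) = 4.624, G_3 = 10^(−4.74/10) = 0.3357
Friis cascade:
  F = 1.726 + (3.105 − 1)/36.31 + (4.624 − 1)/3388 = 1.785
NF = 10 log₁₀(1.785) = 2.52 dB

2.52 dB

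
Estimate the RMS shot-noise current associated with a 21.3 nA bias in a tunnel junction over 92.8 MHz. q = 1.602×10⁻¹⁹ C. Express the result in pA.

796 pA

I_n = √(2qI·B)
2qI·B = 2 × 1.602×10⁻¹⁹ × 2.13×10⁻⁸ × 9.28×10⁷ = 6.33×10⁻¹⁹ A²
I_n = √(6.33×10⁻¹⁹) = 7.96×10⁻¹⁰ A = 796 pA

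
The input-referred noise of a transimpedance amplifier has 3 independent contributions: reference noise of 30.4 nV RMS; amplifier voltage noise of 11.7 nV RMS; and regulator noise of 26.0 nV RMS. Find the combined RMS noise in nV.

Uncorrelated sources add in power (mean-square): V_tot = √(ΣV_i²)
V_tot = √[(3.04×10⁻⁸)² + (1.17×10⁻⁸)² + (2.60×10⁻⁸)²] = 4.17×10⁻⁸ V = 41.7 nV

41.7 nV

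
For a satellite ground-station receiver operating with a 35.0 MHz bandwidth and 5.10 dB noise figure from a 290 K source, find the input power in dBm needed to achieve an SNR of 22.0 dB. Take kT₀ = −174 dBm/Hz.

−71.5 dBm

Sensitivity = −174 + 10 log₁₀(B) + NF + SNR_min
= −174 + 75.44 + 5.10 + 22.0
= −71.46 dBm → −71.5 dBm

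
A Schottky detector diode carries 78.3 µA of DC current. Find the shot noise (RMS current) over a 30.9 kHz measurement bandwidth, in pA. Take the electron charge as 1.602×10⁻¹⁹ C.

880 pA

I_n = √(2qI·B)
2qI·B = 2 × 1.602×10⁻¹⁹ × 7.83×10⁻⁵ × 3.09×10⁴ = 7.75×10⁻¹⁹ A²
I_n = √(7.75×10⁻¹⁹) = 8.80×10⁻¹⁰ A = 880 pA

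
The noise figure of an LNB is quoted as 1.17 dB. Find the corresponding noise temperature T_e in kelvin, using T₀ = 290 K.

F = 10^(1.17/10) = 1.30918
T_e = (F − 1)·T₀ = (1.30918 − 1) × 290 = 89.7 K

89.7 K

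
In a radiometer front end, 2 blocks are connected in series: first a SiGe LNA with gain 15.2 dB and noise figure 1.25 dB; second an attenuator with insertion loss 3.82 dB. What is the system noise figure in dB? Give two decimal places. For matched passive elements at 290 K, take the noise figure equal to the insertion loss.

1.39 dB

Convert to linear (a loss of L dB is a gain of −L dB): F_i = 10^(NF_i/10), G_i = 10^(G_i,dB/10)
  Stage 1: F_1 = 10^(1.25/10) = 1.334, G_1 = 10^(15.2/10) = 33.11
  Stage 2: F_2 = 10^(3.82/10) = 2.410, G_2 = 10^(−3.82/10) = 0.4150
Friis cascade:
  F = 1.334 + (2.410 − 1)/33.11 = 1.376
NF = 10 log₁₀(1.376) = 1.39 dB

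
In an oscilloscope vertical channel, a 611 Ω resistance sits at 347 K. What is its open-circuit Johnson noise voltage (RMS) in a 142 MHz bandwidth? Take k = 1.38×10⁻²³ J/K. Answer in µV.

V_n = √(4kTRB)
4kTRB = 4 × 1.38×10⁻²³ × 347 × 6.11×10² × 1.42×10⁸ = 1.66×10⁻⁹ V²
V_n = √(1.66×10⁻⁹) = 4.08×10⁻⁵ V = 40.8 µV

40.8 µV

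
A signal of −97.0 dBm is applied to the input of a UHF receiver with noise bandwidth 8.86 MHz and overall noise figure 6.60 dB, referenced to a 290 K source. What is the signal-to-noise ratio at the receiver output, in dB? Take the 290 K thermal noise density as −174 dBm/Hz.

Noise floor: N = −174 + 10 log₁₀(B) + NF
10 log₁₀(8.86×10⁶) = 69.47 dB
N = −174 + 69.47 + 6.60 = −97.93 dBm
SNR = P_sig − N = −97.0 − (−97.93) = 0.93 dB → 0.9 dB

0.9 dB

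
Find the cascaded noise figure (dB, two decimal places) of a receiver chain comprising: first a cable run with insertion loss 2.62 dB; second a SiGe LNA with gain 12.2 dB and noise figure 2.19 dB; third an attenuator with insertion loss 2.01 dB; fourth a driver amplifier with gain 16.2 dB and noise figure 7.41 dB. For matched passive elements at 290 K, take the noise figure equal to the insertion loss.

Convert to linear (a loss of L dB is a gain of −L dB): F_i = 10^(NF_i/10), G_i = 10^(G_i,dB/10)
  Stage 1: F_1 = 10^(2.62/10) = 1.828, G_1 = 10^(−2.62/10) = 0.5470
  Stage 2: F_2 = 10^(2.19/10) = 1.656, G_2 = 10^(12.2/10) = 16.60
  Stage 3: F_3 = 10^(2.01/10) = 1.589, G_3 = 10^(−2.01/10) = 0.6295
  Stage 4: F_4 = 10^(7.41/10) = 5.508, G_4 = 10^(16.2/10) = 41.69
Friis cascade:
  F = 1.828 + (1.656 − 1)/0.5470 + (1.589 − 1)/9.078 + (5.508 − 1)/5.715 = 3.881
NF = 10 log₁₀(3.881) = 5.89 dB

5.89 dB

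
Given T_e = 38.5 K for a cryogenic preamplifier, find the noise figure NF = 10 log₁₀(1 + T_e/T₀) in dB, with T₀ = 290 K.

F = 1 + T_e/T₀ = 1 + 38.5/290 = 1.13276
NF = 10 log₁₀(1.13276) = 0.541 dB

0.541 dB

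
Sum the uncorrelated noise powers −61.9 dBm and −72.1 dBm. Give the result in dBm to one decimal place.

−61.5 dBm

Convert to linear, add, convert back:
P₁ = 6.46×10⁻¹⁰ W, P₂ = 6.17×10⁻¹¹ W
P_tot = 7.07×10⁻¹⁰ W → 10 log₁₀(P_tot / 10⁻³) = −61.5 dBm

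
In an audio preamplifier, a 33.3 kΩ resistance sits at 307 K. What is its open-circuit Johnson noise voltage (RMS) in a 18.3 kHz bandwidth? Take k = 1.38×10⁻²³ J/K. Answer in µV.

3.21 µV

V_n = √(4kTRB)
4kTRB = 4 × 1.38×10⁻²³ × 307 × 3.33×10⁴ × 1.83×10⁴ = 1.03×10⁻¹¹ V²
V_n = √(1.03×10⁻¹¹) = 3.21×10⁻⁶ V = 3.21 µV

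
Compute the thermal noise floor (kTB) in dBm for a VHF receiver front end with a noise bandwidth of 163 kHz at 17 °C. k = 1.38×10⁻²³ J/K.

−121.9 dBm

T = 17 °C + 273.15 = 290.15 K
P_n = kTB = 1.38×10⁻²³ × 290.15 × 1.63×10⁵ = 6.53×10⁻¹⁶ W
In dBm: 10 log₁₀(6.53×10⁻¹⁶ / 10⁻³) = −121.9 dBm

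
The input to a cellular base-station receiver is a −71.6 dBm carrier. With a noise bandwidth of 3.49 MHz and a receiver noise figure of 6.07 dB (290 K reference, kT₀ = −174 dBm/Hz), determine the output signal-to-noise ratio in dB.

Noise floor: N = −174 + 10 log₁₀(B) + NF
10 log₁₀(3.49×10⁶) = 65.43 dB
N = −174 + 65.43 + 6.07 = −102.50 dBm
SNR = P_sig − N = −71.6 − (−102.50) = 30.90 dB → 30.9 dB

30.9 dB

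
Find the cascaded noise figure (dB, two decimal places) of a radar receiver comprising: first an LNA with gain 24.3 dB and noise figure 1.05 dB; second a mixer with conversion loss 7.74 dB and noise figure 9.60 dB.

1.15 dB

Convert to linear (a loss of L dB is a gain of −L dB): F_i = 10^(NF_i/10), G_i = 10^(G_i,dB/10)
  Stage 1: F_1 = 10^(1.05/10) = 1.274, G_1 = 10^(24.3/10) = 269.2
  Stage 2: F_2 = 10^(9.60/10) = 9.120, G_2 = 10^(−7.74/10) = 0.1683
Friis cascade:
  F = 1.274 + (9.120 − 1)/269.2 = 1.304
NF = 10 log₁₀(1.304) = 1.15 dB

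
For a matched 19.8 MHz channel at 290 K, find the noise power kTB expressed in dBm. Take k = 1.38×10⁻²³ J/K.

−101.0 dBm

P_n = kTB = 1.38×10⁻²³ × 290 × 1.98×10⁷ = 7.92×10⁻¹⁴ W
In dBm: 10 log₁₀(7.92×10⁻¹⁴ / 10⁻³) = −101.0 dBm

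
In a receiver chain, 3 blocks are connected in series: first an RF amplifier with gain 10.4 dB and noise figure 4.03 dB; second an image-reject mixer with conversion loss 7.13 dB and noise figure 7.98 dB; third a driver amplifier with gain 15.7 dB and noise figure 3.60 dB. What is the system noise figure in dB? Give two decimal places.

Convert to linear (a loss of L dB is a gain of −L dB): F_i = 10^(NF_i/10), G_i = 10^(G_i,dB/10)
  Stage 1: F_1 = 10^(4.03/10) = 2.529, G_1 = 10^(10.4/10) = 10.96
  Stage 2: F_2 = 10^(7.98/10) = 6.281, G_2 = 10^(−7.13/10) = 0.1936
  Stage 3: F_3 = 10^(3.60/10) = 2.291, G_3 = 10^(15.7/10) = 37.15
Friis cascade:
  F = 2.529 + (6.281 − 1)/10.96 + (2.291 − 1)/2.123 = 3.619
NF = 10 log₁₀(3.619) = 5.59 dB

5.59 dB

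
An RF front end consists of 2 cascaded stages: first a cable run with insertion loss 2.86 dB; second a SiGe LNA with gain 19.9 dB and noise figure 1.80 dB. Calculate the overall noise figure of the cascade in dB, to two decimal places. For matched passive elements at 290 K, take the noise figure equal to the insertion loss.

Convert to linear (a loss of L dB is a gain of −L dB): F_i = 10^(NF_i/10), G_i = 10^(G_i,dB/10)
  Stage 1: F_1 = 10^(2.86/10) = 1.932, G_1 = 10^(−2.86/10) = 0.5176
  Stage 2: F_2 = 10^(1.80/10) = 1.514, G_2 = 10^(19.9/10) = 97.72
Friis cascade:
  F = 1.932 + (1.514 − 1)/0.5176 = 2.924
NF = 10 log₁₀(2.924) = 4.66 dB

4.66 dB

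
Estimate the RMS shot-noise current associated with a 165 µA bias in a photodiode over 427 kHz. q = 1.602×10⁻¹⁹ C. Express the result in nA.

I_n = √(2qI·B)
2qI·B = 2 × 1.602×10⁻¹⁹ × 1.65×10⁻⁴ × 4.27×10⁵ = 2.26×10⁻¹⁷ A²
I_n = √(2.26×10⁻¹⁷) = 4.75×10⁻⁹ A = 4.75 nA

4.75 nA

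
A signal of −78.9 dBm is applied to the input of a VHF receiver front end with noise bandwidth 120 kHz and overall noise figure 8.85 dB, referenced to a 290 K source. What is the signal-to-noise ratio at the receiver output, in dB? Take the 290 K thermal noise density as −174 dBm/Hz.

35.5 dB

Noise floor: N = −174 + 10 log₁₀(B) + NF
10 log₁₀(1.20×10⁵) = 50.79 dB
N = −174 + 50.79 + 8.85 = −114.36 dBm
SNR = P_sig − N = −78.9 − (−114.36) = 35.46 dB → 35.5 dB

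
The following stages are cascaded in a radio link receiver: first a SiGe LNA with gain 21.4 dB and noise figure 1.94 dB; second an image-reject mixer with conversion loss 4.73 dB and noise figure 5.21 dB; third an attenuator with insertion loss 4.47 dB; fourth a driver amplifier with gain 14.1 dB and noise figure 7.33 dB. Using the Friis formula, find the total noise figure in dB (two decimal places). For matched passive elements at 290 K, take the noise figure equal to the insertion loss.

2.75 dB

Convert to linear (a loss of L dB is a gain of −L dB): F_i = 10^(NF_i/10), G_i = 10^(G_i,dB/10)
  Stage 1: F_1 = 10^(1.94/10) = 1.563, G_1 = 10^(21.4/10) = 138.0
  Stage 2: F_2 = 10^(5.21/10) = 3.319, G_2 = 10^(−4.73/10) = 0.3365
  Stage 3: F_3 = 10^(4.47/10) = 2.799, G_3 = 10^(−4.47/10) = 0.3573
  Stage 4: F_4 = 10^(7.33/10) = 5.408, G_4 = 10^(14.1/10) = 25.70
Friis cascade:
  F = 1.563 + (3.319 − 1)/138.0 + (2.799 − 1)/46.45 + (5.408 − 1)/16.60 = 1.884
NF = 10 log₁₀(1.884) = 2.75 dB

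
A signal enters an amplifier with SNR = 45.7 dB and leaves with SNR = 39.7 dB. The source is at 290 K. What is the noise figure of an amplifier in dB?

6.0 dB

NF (dB) = SNR_in(dB) − SNR_out(dB) when the source is at T₀
NF = 45.7 − 39.7 = 6.0 dB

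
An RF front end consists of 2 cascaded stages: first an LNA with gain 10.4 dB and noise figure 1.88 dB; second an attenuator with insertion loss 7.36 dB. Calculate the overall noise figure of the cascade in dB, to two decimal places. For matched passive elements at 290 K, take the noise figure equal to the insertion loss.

Convert to linear (a loss of L dB is a gain of −L dB): F_i = 10^(NF_i/10), G_i = 10^(G_i,dB/10)
  Stage 1: F_1 = 10^(1.88/10) = 1.542, G_1 = 10^(10.4/10) = 10.96
  Stage 2: F_2 = 10^(7.36/10) = 5.445, G_2 = 10^(−7.36/10) = 0.1837
Friis cascade:
  F = 1.542 + (5.445 − 1)/10.96 = 1.947
NF = 10 log₁₀(1.947) = 2.89 dB

2.89 dB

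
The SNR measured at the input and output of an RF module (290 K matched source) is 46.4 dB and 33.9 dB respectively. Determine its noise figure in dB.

NF (dB) = SNR_in(dB) − SNR_out(dB) when the source is at T₀
NF = 46.4 − 33.9 = 12.5 dB

12.5 dB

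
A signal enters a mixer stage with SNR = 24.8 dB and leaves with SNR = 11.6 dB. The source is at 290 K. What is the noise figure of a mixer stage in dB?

NF (dB) = SNR_in(dB) − SNR_out(dB) when the source is at T₀
NF = 24.8 − 11.6 = 13.2 dB

13.2 dB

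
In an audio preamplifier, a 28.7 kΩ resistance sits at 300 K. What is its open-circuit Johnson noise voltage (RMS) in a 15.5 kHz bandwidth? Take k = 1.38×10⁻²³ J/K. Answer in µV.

V_n = √(4kTRB)
4kTRB = 4 × 1.38×10⁻²³ × 300 × 2.87×10⁴ × 1.55×10⁴ = 7.37×10⁻¹² V²
V_n = √(7.37×10⁻¹²) = 2.71×10⁻⁶ V = 2.71 µV

2.71 µV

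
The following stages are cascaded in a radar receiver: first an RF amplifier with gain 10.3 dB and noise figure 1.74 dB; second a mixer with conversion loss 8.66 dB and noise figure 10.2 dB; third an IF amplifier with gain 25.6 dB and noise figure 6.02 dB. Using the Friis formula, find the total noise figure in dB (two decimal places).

6.47 dB

Convert to linear (a loss of L dB is a gain of −L dB): F_i = 10^(NF_i/10), G_i = 10^(G_i,dB/10)
  Stage 1: F_1 = 10^(1.74/10) = 1.493, G_1 = 10^(10.3/10) = 10.72
  Stage 2: F_2 = 10^(10.2/10) = 10.47, G_2 = 10^(−8.66/10) = 0.1361
  Stage 3: F_3 = 10^(6.02/10) = 3.999, G_3 = 10^(25.6/10) = 363.1
Friis cascade:
  F = 1.493 + (10.47 − 1)/10.72 + (3.999 − 1)/1.459 = 4.433
NF = 10 log₁₀(4.433) = 6.47 dB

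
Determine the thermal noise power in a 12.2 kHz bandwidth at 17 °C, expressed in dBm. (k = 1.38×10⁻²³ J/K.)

−133.1 dBm

T = 17 °C + 273.15 = 290.15 K
P_n = kTB = 1.38×10⁻²³ × 290.15 × 1.22×10⁴ = 4.88×10⁻¹⁷ W
In dBm: 10 log₁₀(4.88×10⁻¹⁷ / 10⁻³) = −133.1 dBm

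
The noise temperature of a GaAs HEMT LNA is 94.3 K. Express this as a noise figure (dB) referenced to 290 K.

F = 1 + T_e/T₀ = 1 + 94.3/290 = 1.32517
NF = 10 log₁₀(1.32517) = 1.22 dB

1.22 dB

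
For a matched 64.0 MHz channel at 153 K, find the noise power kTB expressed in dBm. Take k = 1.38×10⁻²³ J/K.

−98.7 dBm

P_n = kTB = 1.38×10⁻²³ × 153 × 6.40×10⁷ = 1.35×10⁻¹³ W
In dBm: 10 log₁₀(1.35×10⁻¹³ / 10⁻³) = −98.7 dBm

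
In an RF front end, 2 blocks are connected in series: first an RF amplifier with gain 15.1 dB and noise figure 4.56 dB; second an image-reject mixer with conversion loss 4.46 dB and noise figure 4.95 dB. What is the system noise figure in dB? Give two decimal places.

4.66 dB

Convert to linear (a loss of L dB is a gain of −L dB): F_i = 10^(NF_i/10), G_i = 10^(G_i,dB/10)
  Stage 1: F_1 = 10^(4.56/10) = 2.858, G_1 = 10^(15.1/10) = 32.36
  Stage 2: F_2 = 10^(4.95/10) = 3.126, G_2 = 10^(−4.46/10) = 0.3581
Friis cascade:
  F = 2.858 + (3.126 − 1)/32.36 = 2.923
NF = 10 log₁₀(2.923) = 4.66 dB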